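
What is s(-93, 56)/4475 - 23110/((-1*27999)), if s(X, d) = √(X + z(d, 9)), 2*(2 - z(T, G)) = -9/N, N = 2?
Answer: 23110/27999 + I*√355/8950 ≈ 0.82539 + 0.0021052*I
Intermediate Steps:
z(T, G) = 17/4 (z(T, G) = 2 - (-9)/(2*2) = 2 - ½*(-9/2) = 2 + 9/4 = 17/4)
s(X, d) = √(17/4 + X) (s(X, d) = √(X + 17/4) = √(17/4 + X))
s(-93, 56)/4475 - 23110/((-1*27999)) = (√(17 + 4*(-93))/2)/4475 - 23110/((-1*27999)) = (√(17 - 372)/2)*(1/4475) - 23110/(-27999) = (√(-355)/2)*(1/4475) - 23110*(-1/27999) = ((I*√355)/2)*(1/4475) + 23110/27999 = (I*√355/2)*(1/4475) + 23110/27999 = I*√355/8950 + 23110/27999 = 23110/27999 + I*√355/8950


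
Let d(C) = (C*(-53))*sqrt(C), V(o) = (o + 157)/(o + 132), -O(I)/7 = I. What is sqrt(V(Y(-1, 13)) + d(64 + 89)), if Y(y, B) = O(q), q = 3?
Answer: sqrt(15096 - 299732967*sqrt(17))/111 ≈ 316.7*I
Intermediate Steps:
O(I) = -7*I
Y(y, B) = -21 (Y(y, B) = -7*3 = -21)
V(o) = (157 + o)/(132 + o)
d(C) = -53*C**(3/2) (d(C) = (-53*C)*sqrt(C) = -53*C**(3/2))
sqrt(V(Y(-1, 13)) + d(64 + 89)) = sqrt((157 - 21)/(132 - 21) - 53*(64 + 89)**(3/2)) = sqrt(136/111 - 24327*sqrt(17))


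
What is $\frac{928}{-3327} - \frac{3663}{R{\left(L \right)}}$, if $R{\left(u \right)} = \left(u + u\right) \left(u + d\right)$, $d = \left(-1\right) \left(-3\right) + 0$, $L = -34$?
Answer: $- \frac{14143025}{7013316} \approx -2.0166$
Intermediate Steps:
$d = 3$ ($d = 3 + 0 = 3$)
$R{\left(u \right)} = 2 u \left(3 + u\right)$ ($R{\left(u \right)} = \left(u + u\right) \left(u + 3\right) = 2 u \left(3 + u\right)$)
$\frac{928}{-3327} - \frac{3663}{R{\left(L \right)}} = \frac{928}{-3327} - \frac{3663}{2 \left(-34\right) \left(3 - 34\right)} = 928 \left(- \frac{1}{3327}\right) - \frac{3663}{2 \left(-34\right) \left(-31\right)} = - \frac{928}{3327} - \frac{3663}{2108} = - \frac{14143025}{7013316}$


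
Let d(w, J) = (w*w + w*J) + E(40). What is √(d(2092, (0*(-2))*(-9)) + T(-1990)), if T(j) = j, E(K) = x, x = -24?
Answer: 15*√19442 ≈ 2091.5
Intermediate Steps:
E(K) = -24
d(w, J) = -24 + w² + J*w (d(w, J) = (w*w + w*J) - 24 = (w² + J*w) - 24 = -24 + w² + J*w)
√(d(2092, (0*(-2))*(-9)) + T(-1990)) = √((-24 + 2092² + ((0*(-2))*(-9))*2092) - 1990) = √((-24 + 4376464 + (0*(-9))*2092) - 1990) = √((-24 + 4376464 + 0*2092) - 1990) = √((-24 + 4376464 + 0) - 1990) = √(4376440 - 1990) = √4374450 = 15*√19442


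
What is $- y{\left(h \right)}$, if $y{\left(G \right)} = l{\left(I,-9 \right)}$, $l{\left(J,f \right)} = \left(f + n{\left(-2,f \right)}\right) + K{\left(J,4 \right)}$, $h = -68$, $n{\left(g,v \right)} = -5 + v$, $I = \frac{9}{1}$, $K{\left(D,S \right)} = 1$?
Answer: $22$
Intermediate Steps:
$I = 9$ ($I = 9 \cdot 1 = 9$)
$l{\left(J,f \right)} = -4 + 2 f$ ($l{\left(J,f \right)} = \left(f + \left(-5 + f\right)\right) + 1 = \left(-5 + 2 f\right) + 1 = -4 + 2 f$)
$y{\left(G \right)} = -22$ ($y{\left(G \right)} = -4 + 2 \left(-9\right) = -4 - 18 = -22$)
$- y{\left(h \right)} = \left(-1\right) \left(-22\right) = 22$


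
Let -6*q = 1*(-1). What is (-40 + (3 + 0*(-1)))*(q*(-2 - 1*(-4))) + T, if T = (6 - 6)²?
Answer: -37/3 ≈ -12.333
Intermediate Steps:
T = 0 (T = 0² = 0)
q = ⅙ (q = -(-1)/6 = -⅙*(-1) = ⅙ ≈ 0.16667)
(-40 + (3 + 0*(-1)))*(q*(-2 - 1*(-4))) + T = (-40 + (3 + 0*(-1)))*((-2 - 1*(-4))/6) + 0 = (-40 + (3 + 0))*((-2 + 4)/6) + 0 = (-40 + 3)*((⅙)*2) + 0 = -37*⅓ + 0 = -37/3 + 0 = -37/3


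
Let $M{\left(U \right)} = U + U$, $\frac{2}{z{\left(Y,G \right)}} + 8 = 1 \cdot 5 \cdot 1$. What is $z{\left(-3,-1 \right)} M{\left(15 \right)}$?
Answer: $-20$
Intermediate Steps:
$z{\left(Y,G \right)} = - \frac{2}{3}$ ($z{\left(Y,G \right)} = \frac{2}{-8 + 1 \cdot 5 \cdot 1} = \frac{2}{-8 + 5 \cdot 1} = \frac{2}{-8 + 5} = \frac{2}{-3} = 2 \left(- \frac{1}{3}\right) = - \frac{2}{3}$)
$M{\left(U \right)} = 2 U$
$z{\left(-3,-1 \right)} M{\left(15 \right)} = - \frac{2 \cdot 2 \cdot 15}{3} = \left(- \frac{2}{3}\right) 30 = -20$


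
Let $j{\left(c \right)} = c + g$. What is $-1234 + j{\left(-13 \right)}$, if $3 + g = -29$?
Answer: $-1279$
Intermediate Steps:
$g = -32$ ($g = -3 - 29 = -32$)
$j{\left(c \right)} = -32 + c$ ($j{\left(c \right)} = c - 32 = -32 + c$)
$-1234 + j{\left(-13 \right)} = -1234 - 45 = -1279$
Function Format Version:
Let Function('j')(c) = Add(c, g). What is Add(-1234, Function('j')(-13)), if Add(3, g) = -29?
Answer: -1279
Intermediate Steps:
g = -32 (g = Add(-3, -29) = -32)
Function('j')(c) = Add(-32, c) (Function('j')(c) = Add(c, -32) = Add(-32, c))
Add(-1234, Function('j')(-13)) = Add(-1234, Add(-32, -13)) = Add(-1234, -45) = -1279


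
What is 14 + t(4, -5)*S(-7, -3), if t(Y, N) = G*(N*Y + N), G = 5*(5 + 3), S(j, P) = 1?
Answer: -986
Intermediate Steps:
G = 40 (G = 5*8 = 40)
t(Y, N) = 40*N + 40*N*Y (t(Y, N) = 40*(N*Y + N) = 40*(N + N*Y) = 40*N + 40*N*Y)
14 + t(4, -5)*S(-7, -3) = 14 + (40*(-5)*(1 + 4))*1 = 14 + (40*(-5)*5)*1 = 14 - 1000*1 = 14 - 1000 = -986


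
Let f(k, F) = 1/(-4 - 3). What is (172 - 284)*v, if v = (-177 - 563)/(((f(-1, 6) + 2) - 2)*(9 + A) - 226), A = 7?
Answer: -290080/799 ≈ -363.05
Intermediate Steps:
f(k, F) = -1/7 (f(k, F) = 1/(-7) = -1/7)
v = 2590/799 (v = (-177 - 563)/(((-1/7 + 2) - 2)*(9 + 7) - 226) = -740/((13/7 - 2)*16 - 226) = -740/(-1/7*16 - 226) = -740/(-16/7 - 226) = -740/(-1598/7) = -740*(-7/1598) = 2590/799 ≈ 3.2416)
(172 - 284)*v = (172 - 284)*(2590/799) = -112*2590/799 = -290080/799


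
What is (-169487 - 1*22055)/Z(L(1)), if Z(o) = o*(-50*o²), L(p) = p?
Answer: 95771/25 ≈ 3830.8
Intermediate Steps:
Z(o) = -50*o³
(-169487 - 1*22055)/Z(L(1)) = (-169487 - 1*22055)/((-50*1³)) = (-169487 - 22055)/((-50*1)) = -191542/(-50) = -191542*(-1/50) = 95771/25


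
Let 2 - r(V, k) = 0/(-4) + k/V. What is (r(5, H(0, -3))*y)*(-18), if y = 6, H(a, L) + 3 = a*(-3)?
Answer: -1404/5 ≈ -280.80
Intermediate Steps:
H(a, L) = -3 - 3*a (H(a, L) = -3 + a*(-3) = -3 - 3*a)
r(V, k) = 2 - k/V (r(V, k) = 2 - (0/(-4) + k/V) = 2 - (0*(-¼) + k/V) = 2 - (0 + k/V) = 2 - k/V)
(r(5, H(0, -3))*y)*(-18) = ((2 - 1*(-3 - 3*0)/5)*6)*(-18) = ((2 - 1*(-3 + 0)*⅕)*6)*(-18) = ((2 - 1*(-3)*⅕)*6)*(-18) = ((2 + ⅗)*6)*(-18) = ((13/5)*6)*(-18) = (78/5)*(-18) = -1404/5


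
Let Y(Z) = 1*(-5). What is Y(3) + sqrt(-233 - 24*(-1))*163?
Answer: -5 + 163*I*sqrt(209) ≈ -5.0 + 2356.5*I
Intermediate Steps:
Y(Z) = -5
Y(3) + sqrt(-233 - 24*(-1))*163 = -5 + sqrt(-233 - 24*(-1))*163 = -5 + sqrt(-233 + 24)*163 = -5 + sqrt(-209)*163 = -5 + (I*sqrt(209))*163 = -5 + 163*I*sqrt(209)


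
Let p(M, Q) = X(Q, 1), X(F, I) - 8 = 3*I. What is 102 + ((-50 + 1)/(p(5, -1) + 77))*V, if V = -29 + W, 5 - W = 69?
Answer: 13533/88 ≈ 153.78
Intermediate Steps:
W = -64 (W = 5 - 1*69 = 5 - 69 = -64)
X(F, I) = 8 + 3*I
p(M, Q) = 11 (p(M, Q) = 8 + 3*1 = 8 + 3 = 11)
V = -93 (V = -29 - 64 = -93)
102 + ((-50 + 1)/(p(5, -1) + 77))*V = 102 + ((-50 + 1)/(11 + 77))*(-93) = 102 - 49/88*(-93) = 102 + 4557/88 = 13533/88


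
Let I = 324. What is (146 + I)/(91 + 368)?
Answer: 470/459 ≈ 1.0240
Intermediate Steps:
(146 + I)/(91 + 368) = (146 + 324)/(91 + 368) = 470/459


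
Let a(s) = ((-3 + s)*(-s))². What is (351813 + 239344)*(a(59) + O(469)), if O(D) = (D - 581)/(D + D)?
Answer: 432372149402648/67 ≈ 6.4533e+12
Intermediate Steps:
O(D) = (-581 + D)/(2*D) (O(D) = (-581 + D)/((2*D)) = (-581 + D)*(1/(2*D)) = (-581 + D)/(2*D))
a(s) = s²*(-3 + s)² (a(s) = (-s*(-3 + s))² = s²*(-3 + s)²)
(351813 + 239344)*(a(59) + O(469)) = (351813 + 239344)*(59²*(-3 + 59)² + (½)*(-581 + 469)/469) = 591157*(3481*56² + (½)*(1/469)*(-112)) = 591157*(3481*3136 - 8/67) = 591157*(10916416 - 8/67) = 591157*(731399864/67) = 432372149402648/67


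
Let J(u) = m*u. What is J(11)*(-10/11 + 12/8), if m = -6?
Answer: -39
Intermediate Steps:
J(u) = -6*u
J(11)*(-10/11 + 12/8) = (-6*11)*(-10/11 + 12/8) = -66*(-10*1/11 + 12*(1/8)) = -66*(-10/11 + 3/2) = -66*13/22 = -39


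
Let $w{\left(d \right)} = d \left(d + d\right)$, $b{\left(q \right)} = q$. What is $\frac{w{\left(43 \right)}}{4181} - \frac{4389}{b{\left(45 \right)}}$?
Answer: $- \frac{6061333}{62715} \approx -96.649$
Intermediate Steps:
$w{\left(d \right)} = 2 d^{2}$ ($w{\left(d \right)} = d 2 d = 2 d^{2}$)
$\frac{w{\left(43 \right)}}{4181} - \frac{4389}{b{\left(45 \right)}} = \frac{2 \cdot 43^{2}}{4181} - \frac{4389}{45} = 2 \cdot 1849 \cdot \frac{1}{4181} - \frac{1463}{15} = 3698 \cdot \frac{1}{4181} - \frac{1463}{15} = \frac{3698}{4181} - \frac{1463}{15} = - \frac{6061333}{62715}$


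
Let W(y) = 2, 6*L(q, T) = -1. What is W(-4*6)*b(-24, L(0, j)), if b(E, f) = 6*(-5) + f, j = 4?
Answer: -181/3 ≈ -60.333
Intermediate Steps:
L(q, T) = -1/6 (L(q, T) = (1/6)*(-1) = -1/6)
b(E, f) = -30 + f
W(-4*6)*b(-24, L(0, j)) = 2*(-30 - 1/6) = 2*(-181/6) = -181/3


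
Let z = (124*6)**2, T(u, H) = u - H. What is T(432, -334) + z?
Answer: 554302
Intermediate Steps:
z = 553536 (z = 744**2 = 553536)
T(432, -334) + z = (432 - 1*(-334)) + 553536 = (432 + 334) + 553536 = 766 + 553536 = 554302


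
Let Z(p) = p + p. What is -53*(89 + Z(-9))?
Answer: -3763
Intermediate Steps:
Z(p) = 2*p
-53*(89 + Z(-9)) = -53*(89 + 2*(-9)) = -53*(89 - 18) = -53*71 = -3763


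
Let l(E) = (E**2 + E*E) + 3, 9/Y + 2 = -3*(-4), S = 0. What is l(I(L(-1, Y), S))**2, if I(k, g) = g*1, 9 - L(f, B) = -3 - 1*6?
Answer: 9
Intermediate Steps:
Y = 9/10 (Y = 9/(-2 - 3*(-4)) = 9/(-2 + 12) = 9/10 ≈ 0.90000)
L(f, B) = 18 (L(f, B) = 9 - (-3 - 1*6) = 9 - (-3 - 6) = 9 - 1*(-9) = 9 + 9 = 18)
I(k, g) = g
l(E) = 3 + 2*E**2 (l(E) = (E**2 + E**2) + 3 = 2*E**2 + 3 = 3 + 2*E**2)
l(I(L(-1, Y), S))**2 = (3 + 2*0**2)**2 = (3 + 2*0)**2 = (3 + 0)**2 = 3**2 = 9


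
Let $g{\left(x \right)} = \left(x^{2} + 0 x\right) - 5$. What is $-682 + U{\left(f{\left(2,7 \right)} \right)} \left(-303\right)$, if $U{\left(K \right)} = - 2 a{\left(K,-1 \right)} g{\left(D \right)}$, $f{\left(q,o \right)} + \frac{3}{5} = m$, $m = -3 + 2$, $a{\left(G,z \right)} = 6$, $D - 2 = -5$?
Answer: $13862$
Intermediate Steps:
$D = -3$ ($D = 2 - 5 = -3$)
$g{\left(x \right)} = -5 + x^{2}$ ($g{\left(x \right)} = \left(x^{2} + 0\right) - 5 = x^{2} - 5 = -5 + x^{2}$)
$m = -1$
$f{\left(q,o \right)} = - \frac{8}{5}$ ($f{\left(q,o \right)} = - \frac{3}{5} - 1 = - \frac{8}{5}$)
$U{\left(K \right)} = -48$ ($U{\left(K \right)} = \left(-2\right) 6 \left(-5 + \left(-3\right)^{2}\right) = - 12 \left(-5 + 9\right) = \left(-12\right) 4 = -48$)
$-682 + U{\left(f{\left(2,7 \right)} \right)} \left(-303\right) = -682 - -14544 = -682 + 14544 = 13862$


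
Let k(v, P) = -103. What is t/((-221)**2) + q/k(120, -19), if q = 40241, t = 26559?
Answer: -150975008/386971 ≈ -390.15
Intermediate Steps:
t/((-221)**2) + q/k(120, -19) = 26559/((-221)**2) + 40241/(-103) = 26559/48841 + 40241*(-1/103) = 26559*(1/48841) - 40241/103 = 2043/3757 - 40241/103 = -150975008/386971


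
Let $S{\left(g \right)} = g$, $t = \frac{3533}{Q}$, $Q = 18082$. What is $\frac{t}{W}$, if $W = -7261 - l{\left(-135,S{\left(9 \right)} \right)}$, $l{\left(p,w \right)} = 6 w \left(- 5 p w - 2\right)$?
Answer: $- \frac{3533}{6061140646} \approx -5.8289 \cdot 10^{-7}$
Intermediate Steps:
$t = \frac{3533}{18082} \approx 0.19539$
$l{\left(p,w \right)} = 6 w \left(-2 - 5 p w\right)$ ($l{\left(p,w \right)} = 6 w \left(- 5 p w - 2\right) = 6 w \left(-2 - 5 p w\right)$)
$W = -335203$ ($W = -7261 - \left(-6\right) 9 \left(2 + 5 \left(-135\right) 9\right) = -7261 - \left(-6\right) 9 \left(2 - 6075\right) = -7261 - \left(-6\right) 9 \left(-6073\right) = -7261 - 327942 = -335203$)
$\frac{t}{W} = \frac{3533}{18082 \left(-335203\right)} = \frac{3533}{18082} \left(- \frac{1}{335203}\right) = - \frac{3533}{6061140646}$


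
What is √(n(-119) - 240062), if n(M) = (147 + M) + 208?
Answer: I*√239826 ≈ 489.72*I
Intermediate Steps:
n(M) = 355 + M
√(n(-119) - 240062) = √((355 - 119) - 240062) = √(236 - 240062) = √(-239826) = I*√239826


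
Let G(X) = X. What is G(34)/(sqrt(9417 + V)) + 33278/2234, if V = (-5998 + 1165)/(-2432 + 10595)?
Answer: 16639/1117 + 17*sqrt(7746398574)/4270341 ≈ 15.247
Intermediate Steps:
V = -537/907 (V = -4833/8163 = -4833*1/8163 = -537/907 ≈ -0.59206)
G(34)/(sqrt(9417 + V)) + 33278/2234 = 34/(sqrt(9417 - 537/907)) + 33278/2234 = 34/(sqrt(8540682/907)) + 33278*(1/2234) = 34/((sqrt(7746398574)/907)) + 16639/1117 = 34*(sqrt(7746398574)/8540682) + 16639/1117 = 17*sqrt(7746398574)/4270341 + 16639/1117 = 16639/1117 + 17*sqrt(7746398574)/4270341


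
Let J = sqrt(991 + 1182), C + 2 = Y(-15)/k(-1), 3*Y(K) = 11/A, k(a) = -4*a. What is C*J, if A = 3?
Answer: -61*sqrt(2173)/36 ≈ -78.987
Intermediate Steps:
Y(K) = 11/9 (Y(K) = (11/3)/3 = (11*(1/3))/3 = (1/3)*(11/3) = 11/9)
C = -61/36 (C = -2 + 11/(9*((-4*(-1)))) = -2 + (11/9)/4 = -2 + (11/9)*(1/4) = -2 + 11/36 = -61/36 ≈ -1.6944)
J = sqrt(2173) ≈ 46.615
C*J = -61*sqrt(2173)/36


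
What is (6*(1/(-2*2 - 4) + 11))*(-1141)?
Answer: -297801/4 ≈ -74450.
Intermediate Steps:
(6*(1/(-2*2 - 4) + 11))*(-1141) = (6*(1/(-4 - 4) + 11))*(-1141) = (6*(1/(-8) + 11))*(-1141) = (6*(-⅛ + 11))*(-1141) = (6*(87/8))*(-1141) = (261/4)*(-1141) = -297801/4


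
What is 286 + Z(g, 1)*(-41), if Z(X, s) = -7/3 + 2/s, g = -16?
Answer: 899/3 ≈ 299.67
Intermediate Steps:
Z(X, s) = -7/3 + 2/s (Z(X, s) = -7*⅓ + 2/s = -7/3 + 2/s)
286 + Z(g, 1)*(-41) = 286 + (-7/3 + 2/1)*(-41) = 286 + (-7/3 + 2*1)*(-41) = 286 + (-7/3 + 2)*(-41) = 286 - ⅓*(-41) = 286 + 41/3 = 899/3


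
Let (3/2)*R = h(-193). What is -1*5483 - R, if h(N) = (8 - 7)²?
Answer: -16451/3 ≈ -5483.7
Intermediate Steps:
h(N) = 1 (h(N) = 1² = 1)
R = ⅔ (R = (⅔)*1 = ⅔ ≈ 0.66667)
-1*5483 - R = -1*5483 - 1*⅔ = -5483 - ⅔ = -16451/3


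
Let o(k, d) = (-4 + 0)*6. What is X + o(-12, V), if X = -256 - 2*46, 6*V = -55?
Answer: -372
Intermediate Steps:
V = -55/6 (V = (1/6)*(-55) = -55/6 ≈ -9.1667)
o(k, d) = -24 (o(k, d) = -4*6 = -24)
X = -348 (X = -256 - 92 = -348)
X + o(-12, V) = -348 - 24 = -372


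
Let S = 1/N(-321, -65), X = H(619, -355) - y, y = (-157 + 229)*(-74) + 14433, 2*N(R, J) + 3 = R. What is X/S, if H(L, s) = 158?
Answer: 1449414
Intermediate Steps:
N(R, J) = -3/2 + R/2
y = 9105 (y = 72*(-74) + 14433 = -5328 + 14433 = 9105)
X = -8947 (X = 158 - 1*9105 = 158 - 9105 = -8947)
S = -1/162 (S = 1/(-3/2 + (½)*(-321)) = 1/(-3/2 - 321/2) = 1/(-162) = -1/162 ≈ -0.0061728)
X/S = -8947/(-1/162) = -8947*(-162) = 1449414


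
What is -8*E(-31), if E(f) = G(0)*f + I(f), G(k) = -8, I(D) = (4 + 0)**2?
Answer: -2112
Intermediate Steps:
I(D) = 16 (I(D) = 4**2 = 16)
E(f) = 16 - 8*f (E(f) = -8*f + 16 = 16 - 8*f)
-8*E(-31) = -8*(16 - 8*(-31)) = -8*(16 + 248) = -8*264 = -2112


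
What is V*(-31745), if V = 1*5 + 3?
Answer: -253960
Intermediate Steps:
V = 8 (V = 5 + 3 = 8)
V*(-31745) = 8*(-31745) = -253960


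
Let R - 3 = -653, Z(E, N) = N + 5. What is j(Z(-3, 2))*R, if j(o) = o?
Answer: -4550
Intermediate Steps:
Z(E, N) = 5 + N
R = -650 (R = 3 - 653 = -650)
j(Z(-3, 2))*R = (5 + 2)*(-650) = 7*(-650) = -4550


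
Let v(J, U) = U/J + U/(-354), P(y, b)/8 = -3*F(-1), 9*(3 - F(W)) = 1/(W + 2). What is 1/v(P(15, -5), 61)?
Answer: -36816/38735 ≈ -0.95046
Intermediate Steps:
F(W) = 3 - 1/(9*(2 + W)) (F(W) = 3 - 1/(9*(W + 2)) = 3 - 1/(9*(2 + W)))
P(y, b) = -208/3 (P(y, b) = 8*(-(53 + 27*(-1))/(3*(2 - 1))) = 8*(-(53 - 27)/(3*1)) = 8*(-26/3) = -208/3)
v(J, U) = -U/354 + U/J (v(J, U) = U/J + U*(-1/354) = U/J - U/354 = -U/354 + U/J)
1/v(P(15, -5), 61) = 1/(-1/354*61 + 61/(-208/3)) = 1/(-61/354 + 61*(-3/208)) = 1/(-61/354 - 183/208) = 1/(-38735/36816) = -36816/38735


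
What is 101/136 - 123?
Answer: -16627/136 ≈ -122.26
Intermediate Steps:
101/136 - 123 = -16627/136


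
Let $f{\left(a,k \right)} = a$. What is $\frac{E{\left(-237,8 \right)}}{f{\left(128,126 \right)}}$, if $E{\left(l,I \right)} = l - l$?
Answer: $0$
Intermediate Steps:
$E{\left(l,I \right)} = 0$
$\frac{E{\left(-237,8 \right)}}{f{\left(128,126 \right)}} = \frac{0}{128} = 0 \cdot \frac{1}{128} = 0$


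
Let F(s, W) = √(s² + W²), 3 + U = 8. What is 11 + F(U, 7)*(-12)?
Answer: 11 - 12*√74 ≈ -92.228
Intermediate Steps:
U = 5 (U = -3 + 8 = 5)
F(s, W) = √(W² + s²)
11 + F(U, 7)*(-12) = 11 + √(7² + 5²)*(-12) = 11 + √(49 + 25)*(-12) = 11 + √74*(-12) = 11 - 12*√74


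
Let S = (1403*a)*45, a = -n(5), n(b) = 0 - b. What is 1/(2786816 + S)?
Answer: 1/3102491 ≈ 3.2232e-7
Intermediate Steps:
n(b) = -b
a = 5 (a = -(-1)*5 = -1*(-5) = 5)
S = 315675 (S = (1403*5)*45 = 7015*45 = 315675)
1/(2786816 + S) = 1/(2786816 + 315675) = 1/3102491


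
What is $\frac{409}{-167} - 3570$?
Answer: $- \frac{596599}{167} \approx -3572.4$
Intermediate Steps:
$\frac{409}{-167} - 3570 = 409 \left(- \frac{1}{167}\right) - 3570 = - \frac{409}{167} - 3570 = - \frac{596599}{167}$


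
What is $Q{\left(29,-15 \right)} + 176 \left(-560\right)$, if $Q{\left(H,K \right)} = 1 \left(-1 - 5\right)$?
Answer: $-98566$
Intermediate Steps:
$Q{\left(H,K \right)} = -6$ ($Q{\left(H,K \right)} = 1 \left(-6\right) = -6$)
$Q{\left(29,-15 \right)} + 176 \left(-560\right) = -6 + 176 \left(-560\right) = -6 - 98560 = -98566$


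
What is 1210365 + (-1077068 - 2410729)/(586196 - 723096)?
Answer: 165702456297/136900 ≈ 1.2104e+6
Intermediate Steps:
1210365 + (-1077068 - 2410729)/(586196 - 723096) = 1210365 - 3487797/(-136900) = 1210365 - 3487797*(-1/136900) = 1210365 + 3487797/136900 = 165702456297/136900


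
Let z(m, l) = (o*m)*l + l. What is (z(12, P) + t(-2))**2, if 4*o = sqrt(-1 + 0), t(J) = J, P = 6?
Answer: -308 + 144*I ≈ -308.0 + 144.0*I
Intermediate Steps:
o = I/4 (o = sqrt(-1 + 0)/4 = sqrt(-1)/4 = I/4 ≈ 0.25*I)
z(m, l) = l + I*l*m/4 (z(m, l) = ((I/4)*m)*l + l = (I*m/4)*l + l = I*l*m/4 + l = l + I*l*m/4)
(z(12, P) + t(-2))**2 = ((1/4)*6*(4 + I*12) - 2)**2 = ((1/4)*6*(4 + 12*I) - 2)**2 = ((6 + 18*I) - 2)**2 = (4 + 18*I)**2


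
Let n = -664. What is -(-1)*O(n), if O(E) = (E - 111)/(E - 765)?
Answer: 775/1429 ≈ 0.54234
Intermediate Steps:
O(E) = (-111 + E)/(-765 + E)
-(-1)*O(n) = -(-1)*(-111 - 664)/(-765 - 664) = -(-1)*-775/(-1429) = -(-1)*(-1/1429*(-775)) = -(-1)*775/1429 = -1*(-775/1429) = 775/1429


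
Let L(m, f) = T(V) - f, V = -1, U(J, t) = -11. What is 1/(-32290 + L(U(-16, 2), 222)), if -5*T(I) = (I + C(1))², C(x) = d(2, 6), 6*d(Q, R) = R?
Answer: -1/32512 ≈ -3.0758e-5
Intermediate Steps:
d(Q, R) = R/6
C(x) = 1 (C(x) = (⅙)*6 = 1)
T(I) = -(1 + I)²/5 (T(I) = -(I + 1)²/5 = -(1 + I)²/5)
L(m, f) = -f (L(m, f) = -(1 - 1)²/5 - f = -⅕*0² - f = -⅕*0 - f = 0 - f = -f)
1/(-32290 + L(U(-16, 2), 222)) = 1/(-32290 - 1*222) = 1/(-32290 - 222) = 1/(-32512) = -1/32512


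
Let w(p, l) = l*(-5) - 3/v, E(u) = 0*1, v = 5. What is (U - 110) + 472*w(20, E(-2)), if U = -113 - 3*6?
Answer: -2621/5 ≈ -524.20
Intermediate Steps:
E(u) = 0
U = -131 (U = -113 - 1*18 = -113 - 18 = -131)
w(p, l) = -3/5 - 5*l (w(p, l) = l*(-5) - 3/5 = -5*l - 3*1/5 = -5*l - 3/5 = -3/5 - 5*l)
(U - 110) + 472*w(20, E(-2)) = (-131 - 110) + 472*(-3/5 - 5*0) = -241 + 472*(-3/5 + 0) = -241 + 472*(-3/5) = -241 - 1416/5 = -2621/5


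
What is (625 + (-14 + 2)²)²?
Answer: 591361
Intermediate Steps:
(625 + (-14 + 2)²)² = (625 + (-12)²)² = (625 + 144)² = 769² = 591361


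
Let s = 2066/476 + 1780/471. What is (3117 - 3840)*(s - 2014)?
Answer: 54190100549/37366 ≈ 1.4503e+6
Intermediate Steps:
s = 910183/112098 (s = 2066*(1/476) + 1780*(1/471) = 1033/238 + 1780/471 = 910183/112098 ≈ 8.1195)
(3117 - 3840)*(s - 2014) = (3117 - 3840)*(910183/112098 - 2014) = -723*(-224855189/112098) = 54190100549/37366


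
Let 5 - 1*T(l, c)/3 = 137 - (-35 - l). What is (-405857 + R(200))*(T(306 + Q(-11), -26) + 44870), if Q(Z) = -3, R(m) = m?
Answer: -17629853220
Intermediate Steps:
T(l, c) = -501 - 3*l (T(l, c) = 15 - 3*(137 - (-35 - l)) = 15 - 3*(137 + (35 + l)) = 15 - 3*(172 + l) = 15 + (-516 - 3*l) = -501 - 3*l)
(-405857 + R(200))*(T(306 + Q(-11), -26) + 44870) = (-405857 + 200)*((-501 - 3*(306 - 3)) + 44870) = -405657*((-501 - 3*303) + 44870) = -405657*((-501 - 909) + 44870) = -405657*(-1410 + 44870) = -405657*43460 = -17629853220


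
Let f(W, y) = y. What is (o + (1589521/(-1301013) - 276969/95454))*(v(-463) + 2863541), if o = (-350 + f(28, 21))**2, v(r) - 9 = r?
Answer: 4276052763422322866093/13798543878 ≈ 3.0989e+11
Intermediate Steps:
v(r) = 9 + r
o = 108241 (o = (-350 + 21)**2 = (-329)**2 = 108241)
(o + (1589521/(-1301013) - 276969/95454))*(v(-463) + 2863541) = (108241 + (1589521/(-1301013) - 276969/95454))*((9 - 463) + 2863541) = (108241 + (1589521*(-1/1301013) - 276969*1/95454))*(-454 + 2863541) = (108241 + (-1589521/1301013 - 92323/31818))*2863087 = (108241 - 56896267459/13798543878)*2863087 = (1493511291631139/13798543878)*2863087 = 4276052763422322866093/13798543878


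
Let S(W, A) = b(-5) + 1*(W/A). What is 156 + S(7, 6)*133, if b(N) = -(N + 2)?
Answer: 4261/6 ≈ 710.17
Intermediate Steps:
b(N) = -2 - N (b(N) = -(2 + N) = -2 - N)
S(W, A) = 3 + W/A (S(W, A) = (-2 - 1*(-5)) + 1*(W/A) = (-2 + 5) + W/A = 3 + W/A)
156 + S(7, 6)*133 = 156 + (3 + 7/6)*133 = 156 + (25/6)*133 = 156 + 3325/6 = 4261/6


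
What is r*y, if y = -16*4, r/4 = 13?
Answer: -3328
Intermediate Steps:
r = 52 (r = 4*13 = 52)
y = -64
r*y = 52*(-64) = -3328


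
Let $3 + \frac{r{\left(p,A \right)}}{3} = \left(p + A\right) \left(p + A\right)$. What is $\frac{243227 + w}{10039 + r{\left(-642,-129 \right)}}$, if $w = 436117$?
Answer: $\frac{679344}{1793353} \approx 0.37881$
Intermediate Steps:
$r{\left(p,A \right)} = -9 + 3 \left(A + p\right)^{2}$ ($r{\left(p,A \right)} = -9 + 3 \left(p + A\right) \left(p + A\right) = -9 + 3 \left(A + p\right) \left(A + p\right) = -9 + 3 \left(A + p\right)^{2}$)
$\frac{243227 + w}{10039 + r{\left(-642,-129 \right)}} = \frac{243227 + 436117}{10039 - \left(9 - 3 \left(-129 - 642\right)^{2}\right)} = \frac{679344}{10039 - \left(9 - 3 \left(-771\right)^{2}\right)} = \frac{679344}{10039 + \left(-9 + 3 \cdot 594441\right)} = \frac{679344}{10039 + \left(-9 + 1783323\right)} = \frac{679344}{10039 + 1783314} = \frac{679344}{1793353}$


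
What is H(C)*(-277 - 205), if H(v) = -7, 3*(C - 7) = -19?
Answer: 3374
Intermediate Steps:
C = 2/3 (C = 7 + (1/3)*(-19) = 7 - 19/3 = 2/3 ≈ 0.66667)
H(C)*(-277 - 205) = -7*(-277 - 205) = -7*(-482) = 3374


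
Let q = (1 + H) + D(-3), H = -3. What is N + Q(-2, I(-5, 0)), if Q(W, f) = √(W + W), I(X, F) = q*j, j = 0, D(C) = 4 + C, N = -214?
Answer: -214 + 2*I ≈ -214.0 + 2.0*I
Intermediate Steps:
q = -1 (q = (1 - 3) + (4 - 3) = -2 + 1 = -1)
I(X, F) = 0 (I(X, F) = -1*0 = 0)
Q(W, f) = √2*√W (Q(W, f) = √(2*W) = √2*√W)
N + Q(-2, I(-5, 0)) = -214 + √2*√(-2) = -214 + √2*(I*√2) = -214 + 2*I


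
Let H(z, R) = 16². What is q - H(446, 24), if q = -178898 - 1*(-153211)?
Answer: -25943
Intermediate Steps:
H(z, R) = 256
q = -25687 (q = -178898 + 153211 = -25687)
q - H(446, 24) = -25687 - 1*256 = -25687 - 256 = -25943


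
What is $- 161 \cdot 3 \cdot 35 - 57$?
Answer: $-16962$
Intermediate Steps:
$- 161 \cdot 3 \cdot 35 - 57 = \left(-161\right) 105 - 57 = -16905 - 57 = -16962$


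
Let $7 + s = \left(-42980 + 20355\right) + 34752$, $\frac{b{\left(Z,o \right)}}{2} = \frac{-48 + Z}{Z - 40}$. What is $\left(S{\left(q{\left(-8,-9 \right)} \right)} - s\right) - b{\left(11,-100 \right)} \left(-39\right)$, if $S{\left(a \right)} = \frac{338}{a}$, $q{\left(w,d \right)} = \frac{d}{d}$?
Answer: $- \frac{338792}{29} \approx -11682.0$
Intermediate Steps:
$b{\left(Z,o \right)} = \frac{2 \left(-48 + Z\right)}{-40 + Z}$ ($b{\left(Z,o \right)} = 2 \frac{-48 + Z}{Z - 40} = 2 \frac{-48 + Z}{-40 + Z} = \frac{2 \left(-48 + Z\right)}{-40 + Z}$)
$q{\left(w,d \right)} = 1$
$s = 12120$ ($s = -7 + \left(\left(-42980 + 20355\right) + 34752\right) = -7 + \left(-22625 + 34752\right) = -7 + 12127 = 12120$)
$\left(S{\left(q{\left(-8,-9 \right)} \right)} - s\right) - b{\left(11,-100 \right)} \left(-39\right) = \left(\frac{338}{1} - 12120\right) - \frac{2 \left(-48 + 11\right)}{-40 + 11} \left(-39\right) = \left(338 \cdot 1 - 12120\right) - 2 \frac{1}{-29} \left(-37\right) \left(-39\right) = \left(338 - 12120\right) - 2 \left(- \frac{1}{29}\right) \left(-37\right) \left(-39\right) = -11782 - \frac{74}{29} \left(-39\right) = -11782 - - \frac{2886}{29} = -11782 + \frac{2886}{29} = - \frac{338792}{29}$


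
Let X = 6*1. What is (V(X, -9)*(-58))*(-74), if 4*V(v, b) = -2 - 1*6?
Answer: -8584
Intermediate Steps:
X = 6
V(v, b) = -2 (V(v, b) = (-2 - 1*6)/4 = (-2 - 6)/4 = (¼)*(-8) = -2)
(V(X, -9)*(-58))*(-74) = -2*(-58)*(-74) = 116*(-74) = -8584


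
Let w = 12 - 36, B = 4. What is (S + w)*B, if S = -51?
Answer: -300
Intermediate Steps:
w = -24
(S + w)*B = (-51 - 24)*4 = -75*4 = -300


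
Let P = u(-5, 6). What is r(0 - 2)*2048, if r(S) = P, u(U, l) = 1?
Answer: 2048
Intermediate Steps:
P = 1
r(S) = 1
r(0 - 2)*2048 = 1*2048 = 2048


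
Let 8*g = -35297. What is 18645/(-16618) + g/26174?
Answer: -2245339693/1739838128 ≈ -1.2905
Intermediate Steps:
g = -35297/8 (g = (⅛)*(-35297) = -35297/8 ≈ -4412.1)
18645/(-16618) + g/26174 = 18645/(-16618) - 35297/8/26174 = 18645*(-1/16618) - 35297/8*1/26174 = -18645/16618 - 35297/209392 = -2245339693/1739838128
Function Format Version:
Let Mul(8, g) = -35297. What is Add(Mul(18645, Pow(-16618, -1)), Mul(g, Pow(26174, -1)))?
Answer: Rational(-2245339693, 1739838128) ≈ -1.2905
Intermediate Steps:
g = Rational(-35297, 8) (g = Mul(Rational(1, 8), -35297) = Rational(-35297, 8) ≈ -4412.1)
Add(Mul(18645, Pow(-16618, -1)), Mul(g, Pow(26174, -1))) = Add(Mul(18645, Pow(-16618, -1)), Mul(Rational(-35297, 8), Pow(26174, -1))) = Add(Mul(18645, Rational(-1, 16618)), Mul(Rational(-35297, 8), Rational(1, 26174))) = Add(Rational(-18645, 16618), Rational(-35297, 209392)) = Rational(-2245339693, 1739838128)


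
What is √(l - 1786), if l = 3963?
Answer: √2177 ≈ 46.658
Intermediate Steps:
√(l - 1786) = √(3963 - 1786) = √2177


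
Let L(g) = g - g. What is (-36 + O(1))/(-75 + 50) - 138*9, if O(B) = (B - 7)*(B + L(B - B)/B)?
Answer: -31008/25 ≈ -1240.3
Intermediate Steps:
L(g) = 0
O(B) = B*(-7 + B) (O(B) = (B - 7)*(B + 0/B) = (-7 + B)*(B + 0) = (-7 + B)*B = B*(-7 + B))
(-36 + O(1))/(-75 + 50) - 138*9 = (-36 + 1*(-7 + 1))/(-75 + 50) - 138*9 = (-36 + 1*(-6))/(-25) - 1242 = (-36 - 6)*(-1/25) - 1242 = -42*(-1/25) - 1242 = 42/25 - 1242 = -31008/25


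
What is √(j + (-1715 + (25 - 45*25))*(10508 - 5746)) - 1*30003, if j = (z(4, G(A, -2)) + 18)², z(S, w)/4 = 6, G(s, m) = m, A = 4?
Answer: -30003 + I*√13403266 ≈ -30003.0 + 3661.0*I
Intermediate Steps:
z(S, w) = 24 (z(S, w) = 4*6 = 24)
j = 1764 (j = (24 + 18)² = 42² = 1764)
√(j + (-1715 + (25 - 45*25))*(10508 - 5746)) - 1*30003 = √(1764 + (-1715 + (25 - 45*25))*(10508 - 5746)) - 1*30003 = √(1764 + (-1715 + (25 - 1125))*4762) - 30003 = √(1764 + (-1715 - 1100)*4762) - 30003 = √(1764 - 2815*4762) - 30003 = √(1764 - 13405030) - 30003 = √(-13403266) - 30003 = I*√13403266 - 30003 = -30003 + I*√13403266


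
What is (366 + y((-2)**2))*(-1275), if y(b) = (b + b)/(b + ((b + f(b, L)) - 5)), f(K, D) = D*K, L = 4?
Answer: -8876550/19 ≈ -4.6719e+5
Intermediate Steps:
y(b) = 2*b/(-5 + 6*b) (y(b) = (b + b)/(b + ((b + 4*b) - 5)) = (2*b)/(b + (5*b - 5)) = (2*b)/(b + (-5 + 5*b)) = (2*b)/(-5 + 6*b) = 2*b/(-5 + 6*b))
(366 + y((-2)**2))*(-1275) = (366 + 2*(-2)**2/(-5 + 6*(-2)**2))*(-1275) = (366 + 2*4/(-5 + 6*4))*(-1275) = (366 + 2*4/(-5 + 24))*(-1275) = (366 + 2*4/19)*(-1275) = (366 + 2*4*(1/19))*(-1275) = (366 + 8/19)*(-1275) = (6962/19)*(-1275) = -8876550/19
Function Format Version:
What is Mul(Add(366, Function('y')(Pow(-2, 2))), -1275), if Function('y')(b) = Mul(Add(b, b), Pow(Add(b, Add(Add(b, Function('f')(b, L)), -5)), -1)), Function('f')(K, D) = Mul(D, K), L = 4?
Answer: Rational(-8876550, 19) ≈ -4.6719e+5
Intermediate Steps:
Function('y')(b) = Mul(2, b, Pow(Add(-5, Mul(6, b)), -1)) (Function('y')(b) = Mul(Add(b, b), Pow(Add(b, Add(Add(b, Mul(4, b)), -5)), -1)) = Mul(Mul(2, b), Pow(Add(b, Add(Mul(5, b), -5)), -1)) = Mul(Mul(2, b), Pow(Add(b, Add(-5, Mul(5, b))), -1)) = Mul(Mul(2, b), Pow(Add(-5, Mul(6, b)), -1)) = Mul(2, b, Pow(Add(-5, Mul(6, b)), -1)))
Mul(Add(366, Function('y')(Pow(-2, 2))), -1275) = Mul(Add(366, Mul(2, Pow(-2, 2), Pow(Add(-5, Mul(6, Pow(-2, 2))), -1))), -1275) = Mul(Add(366, Mul(2, 4, Pow(Add(-5, Mul(6, 4)), -1))), -1275) = Mul(Add(366, Mul(2, 4, Pow(Add(-5, 24), -1))), -1275) = Mul(Add(366, Mul(2, 4, Pow(19, -1))), -1275) = Mul(Add(366, Mul(2, 4, Rational(1, 19))), -1275) = Mul(Add(366, Rational(8, 19)), -1275) = Mul(Rational(6962, 19), -1275) = Rational(-8876550, 19)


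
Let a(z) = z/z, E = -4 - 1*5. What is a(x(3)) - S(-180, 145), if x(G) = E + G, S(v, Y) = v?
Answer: 181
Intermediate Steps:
E = -9 (E = -4 - 5 = -9)
x(G) = -9 + G
a(z) = 1
a(x(3)) - S(-180, 145) = 1 - 1*(-180) = 1 + 180 = 181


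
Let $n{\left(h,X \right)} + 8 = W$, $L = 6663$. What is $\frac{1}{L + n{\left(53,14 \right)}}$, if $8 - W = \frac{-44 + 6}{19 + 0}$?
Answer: $\frac{1}{6665} \approx 0.00015004$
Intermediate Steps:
$W = 10$ ($W = 8 - \frac{-44 + 6}{19 + 0} = 8 - - \frac{38}{19} = 8 - \left(-38\right) \frac{1}{19} = 8 - -2 = 8 + 2 = 10$)
$n{\left(h,X \right)} = 2$ ($n{\left(h,X \right)} = -8 + 10 = 2$)
$\frac{1}{L + n{\left(53,14 \right)}} = \frac{1}{6663 + 2} = \frac{1}{6665}$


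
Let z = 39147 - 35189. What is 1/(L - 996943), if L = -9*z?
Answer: -1/1032565 ≈ -9.6846e-7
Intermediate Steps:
z = 3958
L = -35622 (L = -9*3958 = -35622)
1/(L - 996943) = 1/(-35622 - 996943) = 1/(-1032565) = -1/1032565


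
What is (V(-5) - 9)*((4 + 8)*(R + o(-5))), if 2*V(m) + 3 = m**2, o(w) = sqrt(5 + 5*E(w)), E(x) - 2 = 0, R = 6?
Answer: 144 + 24*sqrt(15) ≈ 236.95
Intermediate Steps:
E(x) = 2 (E(x) = 2 + 0 = 2)
o(w) = sqrt(15) (o(w) = sqrt(5 + 5*2) = sqrt(5 + 10) = sqrt(15))
V(m) = -3/2 + m**2/2
(V(-5) - 9)*((4 + 8)*(R + o(-5))) = ((-3/2 + (1/2)*(-5)**2) - 9)*((4 + 8)*(6 + sqrt(15))) = ((-3/2 + (1/2)*25) - 9)*(12*(6 + sqrt(15))) = ((-3/2 + 25/2) - 9)*(72 + 12*sqrt(15)) = (11 - 9)*(72 + 12*sqrt(15)) = 2*(72 + 12*sqrt(15)) = 144 + 24*sqrt(15)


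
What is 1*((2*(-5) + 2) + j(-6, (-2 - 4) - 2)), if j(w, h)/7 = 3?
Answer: 13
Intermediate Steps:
j(w, h) = 21 (j(w, h) = 7*3 = 21)
1*((2*(-5) + 2) + j(-6, (-2 - 4) - 2)) = 1*((2*(-5) + 2) + 21) = 1*((-10 + 2) + 21) = 1*(-8 + 21) = 1*13 = 13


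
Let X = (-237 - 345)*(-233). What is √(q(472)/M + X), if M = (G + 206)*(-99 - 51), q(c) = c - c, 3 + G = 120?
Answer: √135606 ≈ 368.25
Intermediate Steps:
G = 117 (G = -3 + 120 = 117)
q(c) = 0
X = 135606 (X = -582*(-233) = 135606)
M = -48450 (M = (117 + 206)*(-99 - 51) = 323*(-150) = -48450)
√(q(472)/M + X) = √(0/(-48450) + 135606) = √(0*(-1/48450) + 135606) = √(0 + 135606) = √135606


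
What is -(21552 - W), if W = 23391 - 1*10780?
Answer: -8941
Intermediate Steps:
W = 12611 (W = 23391 - 10780 = 12611)
-(21552 - W) = -(21552 - 1*12611) = -(21552 - 12611) = -1*8941 = -8941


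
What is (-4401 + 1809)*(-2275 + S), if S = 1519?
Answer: 1959552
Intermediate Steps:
(-4401 + 1809)*(-2275 + S) = (-4401 + 1809)*(-2275 + 1519) = -2592*(-756) = 1959552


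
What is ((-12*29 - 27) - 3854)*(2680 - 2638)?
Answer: -177618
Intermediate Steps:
((-12*29 - 27) - 3854)*(2680 - 2638) = ((-348 - 27) - 3854)*42 = (-375 - 3854)*42 = -4229*42 = -177618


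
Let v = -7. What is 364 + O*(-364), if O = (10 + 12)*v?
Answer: 56420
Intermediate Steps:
O = -154 (O = (10 + 12)*(-7) = 22*(-7) = -154)
364 + O*(-364) = 364 - 154*(-364) = 364 + 56056 = 56420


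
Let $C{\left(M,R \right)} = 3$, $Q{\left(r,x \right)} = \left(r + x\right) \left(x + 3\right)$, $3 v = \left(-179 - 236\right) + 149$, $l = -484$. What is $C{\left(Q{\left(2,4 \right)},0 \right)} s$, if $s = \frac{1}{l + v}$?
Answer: $- \frac{9}{1718} \approx -0.0052387$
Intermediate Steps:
$v = - \frac{266}{3}$ ($v = \frac{\left(-179 - 236\right) + 149}{3} = \frac{-415 + 149}{3} = \frac{1}{3} \left(-266\right) = - \frac{266}{3} \approx -88.667$)
$Q{\left(r,x \right)} = \left(3 + x\right) \left(r + x\right)$ ($Q{\left(r,x \right)} = \left(r + x\right) \left(3 + x\right) = \left(3 + x\right) \left(r + x\right)$)
$s = - \frac{3}{1718}$ ($s = \frac{1}{-484 - \frac{266}{3}} = \frac{1}{- \frac{1718}{3}} = - \frac{3}{1718} \approx -0.0017462$)
$C{\left(Q{\left(2,4 \right)},0 \right)} s = 3 \left(- \frac{3}{1718}\right) = - \frac{9}{1718}$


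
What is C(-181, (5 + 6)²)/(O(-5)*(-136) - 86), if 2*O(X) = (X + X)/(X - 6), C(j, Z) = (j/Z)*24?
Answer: 724/2981 ≈ 0.24287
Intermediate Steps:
C(j, Z) = 24*j/Z
O(X) = X/(-6 + X) (O(X) = ((X + X)/(X - 6))/2 = ((2*X)/(-6 + X))/2 = (2*X/(-6 + X))/2 = X/(-6 + X))
C(-181, (5 + 6)²)/(O(-5)*(-136) - 86) = (24*(-181)/(5 + 6)²)/(-5/(-6 - 5)*(-136) - 86) = (24*(-181)/11²)/(-5/(-11)*(-136) - 86) = (24*(-181)/121)/(-5*(-1/11)*(-136) - 86) = (24*(-181)*(1/121))/((5/11)*(-136) - 86) = -4344/(121*(-680/11 - 86)) = -4344/(121*(-1626/11)) = -4344/121*(-11/1626) = 724/2981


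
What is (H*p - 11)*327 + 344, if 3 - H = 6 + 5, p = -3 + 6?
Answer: -11101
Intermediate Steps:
p = 3
H = -8 (H = 3 - (6 + 5) = 3 - 1*11 = 3 - 11 = -8)
(H*p - 11)*327 + 344 = (-8*3 - 11)*327 + 344 = (-24 - 11)*327 + 344 = -35*327 + 344 = -11445 + 344 = -11101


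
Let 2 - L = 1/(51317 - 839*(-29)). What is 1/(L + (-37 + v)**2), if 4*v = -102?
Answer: 75648/295651295 ≈ 0.00025587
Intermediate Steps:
v = -51/2 (v = (1/4)*(-102) = -51/2 ≈ -25.500)
L = 151295/75648 (L = 2 - 1/(51317 - 839*(-29)) = 2 - 1/(51317 + 24331) = 2 - 1/75648 = 151295/75648 ≈ 2.0000)
1/(L + (-37 + v)**2) = 1/(151295/75648 + (-37 - 51/2)**2) = 1/(151295/75648 + (-125/2)**2) = 1/(151295/75648 + 15625/4) = 1/(295651295/75648) = 75648/295651295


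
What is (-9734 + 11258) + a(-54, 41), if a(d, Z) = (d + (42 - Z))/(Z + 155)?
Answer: 298651/196 ≈ 1523.7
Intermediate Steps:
a(d, Z) = (42 + d - Z)/(155 + Z)
(-9734 + 11258) + a(-54, 41) = (-9734 + 11258) + (42 - 54 - 1*41)/(155 + 41) = 1524 + (42 - 54 - 41)/196 = 1524 + (1/196)*(-53) = 1524 - 53/196 = 298651/196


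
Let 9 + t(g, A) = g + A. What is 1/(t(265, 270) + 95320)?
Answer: 1/95846 ≈ 1.0433e-5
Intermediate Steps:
t(g, A) = -9 + A + g (t(g, A) = -9 + (g + A) = -9 + (A + g) = -9 + A + g)
1/(t(265, 270) + 95320) = 1/((-9 + 270 + 265) + 95320) = 1/(526 + 95320) = 1/95846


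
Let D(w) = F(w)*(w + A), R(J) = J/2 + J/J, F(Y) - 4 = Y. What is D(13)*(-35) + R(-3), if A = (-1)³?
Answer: -14281/2 ≈ -7140.5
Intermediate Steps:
F(Y) = 4 + Y
R(J) = 1 + J/2 (R(J) = J*(½) + 1 = J/2 + 1 = 1 + J/2)
A = -1
D(w) = (-1 + w)*(4 + w) (D(w) = (4 + w)*(w - 1) = (4 + w)*(-1 + w) = (-1 + w)*(4 + w))
D(13)*(-35) + R(-3) = ((-1 + 13)*(4 + 13))*(-35) + (1 + (½)*(-3)) = (12*17)*(-35) + (1 - 3/2) = 204*(-35) - ½ = -7140 - ½ = -14281/2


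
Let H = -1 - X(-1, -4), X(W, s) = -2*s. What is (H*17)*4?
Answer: -612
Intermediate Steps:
H = -9 (H = -1 - (-2)*(-4) = -1 - 1*8 = -1 - 8 = -9)
(H*17)*4 = -9*17*4 = -153*4 = -612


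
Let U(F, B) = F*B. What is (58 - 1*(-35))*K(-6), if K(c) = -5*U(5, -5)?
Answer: 11625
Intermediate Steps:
U(F, B) = B*F
K(c) = 125 (K(c) = -(-25)*5 = -5*(-25) = 125)
(58 - 1*(-35))*K(-6) = (58 - 1*(-35))*125 = (58 + 35)*125 = 93*125 = 11625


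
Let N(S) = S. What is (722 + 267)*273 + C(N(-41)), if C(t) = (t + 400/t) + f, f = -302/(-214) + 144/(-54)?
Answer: 3552745993/13161 ≈ 2.6995e+5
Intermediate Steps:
f = -403/321 (f = -302*(-1/214) + 144*(-1/54) = 151/107 - 8/3 = -403/321 ≈ -1.2555)
C(t) = -403/321 + t + 400/t (C(t) = (t + 400/t) - 403/321 = -403/321 + t + 400/t)
(722 + 267)*273 + C(N(-41)) = (722 + 267)*273 + (-403/321 - 41 + 400/(-41)) = 989*273 + (-403/321 - 41 + 400*(-1/41)) = 269997 + (-403/321 - 41 - 400/41) = 269997 - 684524/13161 = 3552745993/13161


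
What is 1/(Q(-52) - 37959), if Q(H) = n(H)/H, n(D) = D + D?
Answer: -1/37957 ≈ -2.6346e-5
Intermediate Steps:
n(D) = 2*D
Q(H) = 2 (Q(H) = (2*H)/H = 2)
1/(Q(-52) - 37959) = 1/(2 - 37959) = 1/(-37957) = -1/37957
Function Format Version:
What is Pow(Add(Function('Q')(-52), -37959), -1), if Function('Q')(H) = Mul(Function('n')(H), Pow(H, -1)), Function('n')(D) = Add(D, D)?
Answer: Rational(-1, 37957) ≈ -2.6346e-5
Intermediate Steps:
Function('n')(D) = Mul(2, D)
Function('Q')(H) = 2 (Function('Q')(H) = Mul(Mul(2, H), Pow(H, -1)) = 2)
Pow(Add(Function('Q')(-52), -37959), -1) = Pow(Add(2, -37959), -1) = Pow(-37957, -1) = Rational(-1, 37957)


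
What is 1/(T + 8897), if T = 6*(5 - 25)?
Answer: 1/8777 ≈ 0.00011393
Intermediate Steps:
T = -120 (T = 6*(-20) = -120)
1/(T + 8897) = 1/(-120 + 8897) = 1/8777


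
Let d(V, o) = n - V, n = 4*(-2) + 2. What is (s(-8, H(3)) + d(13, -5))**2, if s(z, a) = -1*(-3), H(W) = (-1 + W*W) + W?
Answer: 256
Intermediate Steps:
n = -6 (n = -8 + 2 = -6)
H(W) = -1 + W + W**2 (H(W) = (-1 + W**2) + W = -1 + W + W**2)
d(V, o) = -6 - V
s(z, a) = 3
(s(-8, H(3)) + d(13, -5))**2 = (3 + (-6 - 1*13))**2 = (3 + (-6 - 13))**2 = (3 - 19)**2 = (-16)**2 = 256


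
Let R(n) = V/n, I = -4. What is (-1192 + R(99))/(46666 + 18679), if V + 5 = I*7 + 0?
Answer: -511/28005 ≈ -0.018247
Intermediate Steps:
V = -33 (V = -5 + (-4*7 + 0) = -5 + (-28 + 0) = -5 - 28 = -33)
R(n) = -33/n
(-1192 + R(99))/(46666 + 18679) = (-1192 - 33/99)/(46666 + 18679) = (-1192 - 33*1/99)/65345 = (-1192 - ⅓)*(1/65345) = -3577/3*1/65345 = -511/28005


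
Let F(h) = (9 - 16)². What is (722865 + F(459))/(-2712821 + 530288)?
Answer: -722914/2182533 ≈ -0.33123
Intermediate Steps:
F(h) = 49 (F(h) = (-7)² = 49)
(722865 + F(459))/(-2712821 + 530288) = (722865 + 49)/(-2712821 + 530288) = 722914/(-2182533) = 722914*(-1/2182533) = -722914/2182533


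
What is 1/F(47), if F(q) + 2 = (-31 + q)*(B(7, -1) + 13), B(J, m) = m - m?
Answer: 1/206 ≈ 0.0048544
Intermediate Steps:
B(J, m) = 0
F(q) = -405 + 13*q (F(q) = -2 + (-31 + q)*(0 + 13) = -2 + (-31 + q)*13 = -2 + (-403 + 13*q) = -405 + 13*q)
1/F(47) = 1/(-405 + 13*47) = 1/(-405 + 611) = 1/206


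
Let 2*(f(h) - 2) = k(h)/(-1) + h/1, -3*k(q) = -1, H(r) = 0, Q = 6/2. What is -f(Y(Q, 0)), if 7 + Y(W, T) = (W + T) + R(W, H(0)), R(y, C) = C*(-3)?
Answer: 1/6 ≈ 0.16667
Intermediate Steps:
Q = 3 (Q = 6*(1/2) = 3)
k(q) = 1/3 (k(q) = -1/3*(-1) = 1/3)
R(y, C) = -3*C
Y(W, T) = -7 + T + W (Y(W, T) = -7 + ((W + T) - 3*0) = -7 + ((T + W) + 0) = -7 + (T + W) = -7 + T + W)
f(h) = 11/6 + h/2 (f(h) = 2 + ((1/3)/(-1) + h/1)/2 = 2 + ((1/3)*(-1) + h*1)/2 = 2 + (-1/3 + h)/2 = 2 + (-1/6 + h/2) = 11/6 + h/2)
-f(Y(Q, 0)) = -(11/6 + (-7 + 0 + 3)/2) = -(11/6 + (1/2)*(-4)) = -(11/6 - 2) = -1*(-1/6) = 1/6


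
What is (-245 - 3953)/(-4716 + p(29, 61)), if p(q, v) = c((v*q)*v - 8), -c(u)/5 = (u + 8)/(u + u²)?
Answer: 48876196080996/54907132678177 ≈ 0.89016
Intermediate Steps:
c(u) = -5*(8 + u)/(u + u²) (c(u) = -5*(u + 8)/(u + u²) = -5*(8 + u)/(u + u²))
p(q, v) = -5*q*v²/((-8 + q*v²)*(-7 + q*v²)) (p(q, v) = 5*(-8 - ((v*q)*v - 8))/(((v*q)*v - 8)*(1 + ((v*q)*v - 8))) = 5*(-8 - ((q*v)*v - 8))/(((q*v)*v - 8)*(1 + ((q*v)*v - 8))) = 5*(-8 - (q*v² - 8))/((q*v² - 8)*(1 + (q*v² - 8))) = 5*(-8 - (-8 + q*v²))/((-8 + q*v²)*(1 + (-8 + q*v²))) = 5*(-8 + (8 - q*v²))/((-8 + q*v²)*(-7 + q*v²)) = 5*(-q*v²)/((-8 + q*v²)*(-7 + q*v²)) = -5*q*v²/((-8 + q*v²)*(-7 + q*v²)))
(-245 - 3953)/(-4716 + p(29, 61)) = (-245 - 3953)/(-4716 - 5*29*61²/(-8 + 29*61²*(-7 + 29*61²))) = -4198/(-4716 - 5*29*3721/((-8 + 29*3721)*(-7 + 29*3721))) = -4198/(-4716 - 5*29*3721/((-8 + 107909)*(-7 + 107909))) = -4198/(-4716 - 5*29*3721/(107901*107902)) = -4198/(-4716 - 5*29*3721*1/107901*1/107902) = -4198/(-4716 - 539545/11642733702) = -4198/(-54907132678177/11642733702) = -4198*(-11642733702/54907132678177) = 48876196080996/54907132678177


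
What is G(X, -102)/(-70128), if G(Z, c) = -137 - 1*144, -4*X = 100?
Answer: 281/70128 ≈ 0.0040070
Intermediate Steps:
X = -25 (X = -1/4*100 = -25)
G(Z, c) = -281 (G(Z, c) = -137 - 144 = -281)
G(X, -102)/(-70128) = -281/(-70128) = -281*(-1/70128) = 281/70128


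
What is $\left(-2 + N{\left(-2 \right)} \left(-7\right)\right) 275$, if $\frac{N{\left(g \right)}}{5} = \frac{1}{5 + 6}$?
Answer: $-1425$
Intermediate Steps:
$N{\left(g \right)} = \frac{5}{11}$ ($N{\left(g \right)} = \frac{5}{5 + 6} = \frac{5}{11}$)
$\left(-2 + N{\left(-2 \right)} \left(-7\right)\right) 275 = \left(-2 + \frac{5}{11} \left(-7\right)\right) 275 = \left(-2 - \frac{35}{11}\right) 275 = \left(- \frac{57}{11}\right) 275 = -1425$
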